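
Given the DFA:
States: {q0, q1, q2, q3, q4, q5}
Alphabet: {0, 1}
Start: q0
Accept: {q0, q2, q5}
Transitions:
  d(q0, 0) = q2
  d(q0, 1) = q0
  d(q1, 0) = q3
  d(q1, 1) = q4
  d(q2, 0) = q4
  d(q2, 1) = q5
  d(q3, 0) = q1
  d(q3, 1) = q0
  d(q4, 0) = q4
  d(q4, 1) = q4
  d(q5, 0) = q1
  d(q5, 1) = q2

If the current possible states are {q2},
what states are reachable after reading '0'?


Apply transition on '0' from each current state:
  d(q2, 0) = q4

{q4}


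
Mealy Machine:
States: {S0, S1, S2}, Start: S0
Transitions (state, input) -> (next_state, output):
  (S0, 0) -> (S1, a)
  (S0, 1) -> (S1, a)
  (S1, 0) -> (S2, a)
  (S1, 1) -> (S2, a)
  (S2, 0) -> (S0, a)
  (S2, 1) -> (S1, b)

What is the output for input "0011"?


Step-by-step:
  (S0, 0) -> (S1, a)
  (S1, 0) -> (S2, a)
  (S2, 1) -> (S1, b)
  (S1, 1) -> (S2, a)

"aaba"


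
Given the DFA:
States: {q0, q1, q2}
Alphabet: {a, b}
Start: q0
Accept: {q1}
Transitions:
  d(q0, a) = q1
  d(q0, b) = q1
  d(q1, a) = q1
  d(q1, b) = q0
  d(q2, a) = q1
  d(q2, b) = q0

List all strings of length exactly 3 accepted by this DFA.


All strings of length 3: 8 total
Accepted: 6

"aaa", "aba", "abb", "baa", "bba", "bbb"


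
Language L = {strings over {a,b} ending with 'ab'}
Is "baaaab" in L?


last two symbols = 'ab'

Yes, "baaaab" is in L


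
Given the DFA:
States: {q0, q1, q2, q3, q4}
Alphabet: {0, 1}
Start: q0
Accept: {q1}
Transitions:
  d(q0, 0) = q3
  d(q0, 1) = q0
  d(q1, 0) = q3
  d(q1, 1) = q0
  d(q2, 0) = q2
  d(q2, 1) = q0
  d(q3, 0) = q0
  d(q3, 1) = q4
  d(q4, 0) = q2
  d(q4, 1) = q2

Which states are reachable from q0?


BFS from q0:
  layer 0: {q0}
  layer 1: {q3}
  layer 2: {q4}
  layer 3: {q2}

{q0, q2, q3, q4}


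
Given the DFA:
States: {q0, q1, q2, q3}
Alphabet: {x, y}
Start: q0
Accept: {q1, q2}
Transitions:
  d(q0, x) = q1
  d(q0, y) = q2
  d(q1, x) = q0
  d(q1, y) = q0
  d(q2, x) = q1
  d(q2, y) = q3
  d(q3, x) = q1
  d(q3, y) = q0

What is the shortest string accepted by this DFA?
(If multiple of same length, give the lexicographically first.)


BFS by string length (lex-first path to each state shown):
  len 0: q0<-""
  len 1: q1<-"x", q2<-"y"
Found accept state at length 1.

"x"


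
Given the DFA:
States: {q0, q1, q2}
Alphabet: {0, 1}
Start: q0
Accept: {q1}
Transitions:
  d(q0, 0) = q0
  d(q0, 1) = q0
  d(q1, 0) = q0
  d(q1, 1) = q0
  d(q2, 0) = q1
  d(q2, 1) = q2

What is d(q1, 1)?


Looking up transition d(q1, 1)

q0


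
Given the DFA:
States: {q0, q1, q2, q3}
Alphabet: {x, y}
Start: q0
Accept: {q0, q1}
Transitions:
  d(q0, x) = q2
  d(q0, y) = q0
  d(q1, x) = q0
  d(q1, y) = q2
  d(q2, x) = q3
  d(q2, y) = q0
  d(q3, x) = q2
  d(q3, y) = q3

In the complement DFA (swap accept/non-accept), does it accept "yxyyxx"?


Trace: q0 -> q0 -> q2 -> q0 -> q0 -> q2 -> q3
Final: q3
Original accept: {q0, q1}
Complement: q3 is not in original accept

Yes, complement accepts (original rejects)


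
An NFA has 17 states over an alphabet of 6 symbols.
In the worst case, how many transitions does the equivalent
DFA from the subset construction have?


Subset construction: one DFA state per subset of NFA states = 2^17 = 131072 states.
Each DFA state has 6 outgoing transitions: 131072 * 6 = 786432

786432


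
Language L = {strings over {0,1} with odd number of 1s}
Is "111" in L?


count('1') = 3; 3 mod 2 = 1

Yes, "111" is in L


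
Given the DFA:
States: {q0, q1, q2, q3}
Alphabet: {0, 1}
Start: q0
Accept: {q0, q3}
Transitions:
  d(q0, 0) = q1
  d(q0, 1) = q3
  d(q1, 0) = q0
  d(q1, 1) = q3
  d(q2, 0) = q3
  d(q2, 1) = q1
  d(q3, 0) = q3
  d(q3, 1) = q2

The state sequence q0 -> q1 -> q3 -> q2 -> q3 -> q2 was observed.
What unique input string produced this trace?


Trace back each transition to find the symbol:
  q0 --[0]--> q1
  q1 --[1]--> q3
  q3 --[1]--> q2
  q2 --[0]--> q3
  q3 --[1]--> q2

"01101"


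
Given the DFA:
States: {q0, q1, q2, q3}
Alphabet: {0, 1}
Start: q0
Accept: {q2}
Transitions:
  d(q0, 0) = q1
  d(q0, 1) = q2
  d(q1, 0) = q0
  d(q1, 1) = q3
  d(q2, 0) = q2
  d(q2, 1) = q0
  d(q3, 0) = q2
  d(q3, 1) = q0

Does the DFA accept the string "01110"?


Trace: q0 -> q1 -> q3 -> q0 -> q2 -> q2
Final state: q2
Accept states: {q2}

Yes, accepted (final state q2 is an accept state)


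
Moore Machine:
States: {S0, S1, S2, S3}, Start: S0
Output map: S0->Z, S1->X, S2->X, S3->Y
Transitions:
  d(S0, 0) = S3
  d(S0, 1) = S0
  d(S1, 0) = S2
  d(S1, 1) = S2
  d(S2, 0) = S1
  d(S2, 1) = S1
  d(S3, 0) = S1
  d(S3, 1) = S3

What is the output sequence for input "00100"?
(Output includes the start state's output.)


Start: S0 (output Z)
  --0--> S3 (output Y)
  --0--> S1 (output X)
  --1--> S2 (output X)
  --0--> S1 (output X)
  --0--> S2 (output X)

"ZYXXXX"


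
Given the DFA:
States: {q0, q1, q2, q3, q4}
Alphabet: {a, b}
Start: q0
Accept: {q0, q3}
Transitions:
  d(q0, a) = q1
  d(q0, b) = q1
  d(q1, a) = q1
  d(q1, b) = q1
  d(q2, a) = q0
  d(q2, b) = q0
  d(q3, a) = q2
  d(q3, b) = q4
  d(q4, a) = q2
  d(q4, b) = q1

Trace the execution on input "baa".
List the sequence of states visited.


Input: baa
d(q0, b) = q1
d(q1, a) = q1
d(q1, a) = q1


q0 -> q1 -> q1 -> q1


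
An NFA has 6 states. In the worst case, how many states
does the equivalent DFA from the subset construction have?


Subset construction: one DFA state per subset of NFA states.
2^6 = 64

64


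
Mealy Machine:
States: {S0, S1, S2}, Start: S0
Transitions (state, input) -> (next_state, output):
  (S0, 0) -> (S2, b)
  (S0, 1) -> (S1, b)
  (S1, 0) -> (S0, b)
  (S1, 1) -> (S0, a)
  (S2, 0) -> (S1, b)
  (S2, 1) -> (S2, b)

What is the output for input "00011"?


Step-by-step:
  (S0, 0) -> (S2, b)
  (S2, 0) -> (S1, b)
  (S1, 0) -> (S0, b)
  (S0, 1) -> (S1, b)
  (S1, 1) -> (S0, a)

"bbbba"


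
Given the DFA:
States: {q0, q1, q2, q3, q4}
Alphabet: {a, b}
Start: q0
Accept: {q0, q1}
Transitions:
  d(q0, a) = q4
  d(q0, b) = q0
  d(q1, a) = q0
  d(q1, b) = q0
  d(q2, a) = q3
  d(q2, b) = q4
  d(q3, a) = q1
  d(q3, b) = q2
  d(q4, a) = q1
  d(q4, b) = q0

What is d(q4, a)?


Looking up transition d(q4, a)

q1


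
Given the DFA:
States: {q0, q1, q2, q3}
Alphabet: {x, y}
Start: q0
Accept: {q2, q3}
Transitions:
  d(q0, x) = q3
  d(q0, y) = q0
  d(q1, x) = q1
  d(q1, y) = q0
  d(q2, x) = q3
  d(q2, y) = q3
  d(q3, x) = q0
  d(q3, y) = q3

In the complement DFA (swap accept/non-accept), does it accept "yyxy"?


Trace: q0 -> q0 -> q0 -> q3 -> q3
Final: q3
Original accept: {q2, q3}
Complement: q3 is in original accept

No, complement rejects (original accepts)


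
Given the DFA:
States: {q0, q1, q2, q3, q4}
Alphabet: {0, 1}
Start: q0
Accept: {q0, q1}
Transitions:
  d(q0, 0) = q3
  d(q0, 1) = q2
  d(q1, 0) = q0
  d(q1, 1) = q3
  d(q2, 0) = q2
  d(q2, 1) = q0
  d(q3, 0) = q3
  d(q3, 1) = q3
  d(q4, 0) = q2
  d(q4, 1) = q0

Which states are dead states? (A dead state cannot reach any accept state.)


Forward reachability from each state:
  q0 -> reaches accept state q0 (live)
  q1 -> reaches accept state q0 (live)
  q2 -> reaches accept state q0 (live)
  q3 -> reaches {q3}, no accept state (dead)
  q4 -> reaches accept state q0 (live)

{q3}


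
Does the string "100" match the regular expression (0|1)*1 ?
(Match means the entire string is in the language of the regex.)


|string| = 3; first = '1'; last = '0'

No, "100" does not match (0|1)*1


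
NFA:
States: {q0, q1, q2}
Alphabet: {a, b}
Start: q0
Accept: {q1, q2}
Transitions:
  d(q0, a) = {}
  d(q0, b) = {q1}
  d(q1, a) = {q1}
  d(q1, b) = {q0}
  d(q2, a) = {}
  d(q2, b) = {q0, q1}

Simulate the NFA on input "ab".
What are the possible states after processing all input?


Start: {q0}
  --a--> {}
  --b--> {}

{} (empty set, no valid transitions)


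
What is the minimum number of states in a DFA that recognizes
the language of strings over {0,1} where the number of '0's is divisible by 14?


States track (count of '0') mod 14.
Need 14 states: one per remainder 0..13; accept = remainder 0.

14


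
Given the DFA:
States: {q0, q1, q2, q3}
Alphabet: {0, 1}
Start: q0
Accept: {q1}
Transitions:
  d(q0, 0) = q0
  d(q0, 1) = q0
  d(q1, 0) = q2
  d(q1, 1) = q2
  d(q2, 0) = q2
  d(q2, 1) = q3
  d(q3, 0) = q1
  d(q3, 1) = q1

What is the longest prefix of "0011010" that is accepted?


Run the DFA, marking each prefix where the state is accepting:
  "" -> q0 [reject]
  "0" -> q0 [reject]
  "00" -> q0 [reject]
  "001" -> q0 [reject]
  "0011" -> q0 [reject]
  "00110" -> q0 [reject]
  "001101" -> q0 [reject]
  "0011010" -> q0 [reject]

No prefix is accepted


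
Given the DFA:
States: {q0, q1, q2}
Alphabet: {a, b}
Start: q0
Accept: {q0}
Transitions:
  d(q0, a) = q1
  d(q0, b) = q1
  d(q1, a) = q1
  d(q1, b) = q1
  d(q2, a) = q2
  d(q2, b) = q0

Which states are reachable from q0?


BFS from q0:
  layer 0: {q0}
  layer 1: {q1}

{q0, q1}


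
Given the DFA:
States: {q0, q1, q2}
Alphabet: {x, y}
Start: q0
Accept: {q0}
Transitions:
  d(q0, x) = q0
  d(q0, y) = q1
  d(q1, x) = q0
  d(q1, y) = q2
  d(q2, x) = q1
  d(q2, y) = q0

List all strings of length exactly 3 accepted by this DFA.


All strings of length 3: 8 total
Accepted: 4

"xxx", "xyx", "yxx", "yyy"


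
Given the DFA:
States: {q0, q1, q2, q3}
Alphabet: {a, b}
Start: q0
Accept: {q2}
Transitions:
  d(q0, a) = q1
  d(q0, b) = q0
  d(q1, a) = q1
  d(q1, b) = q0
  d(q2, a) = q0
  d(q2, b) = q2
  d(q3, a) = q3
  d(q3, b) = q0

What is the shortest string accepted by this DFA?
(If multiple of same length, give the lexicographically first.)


BFS by string length (lex-first path to each state shown):
  len 0: q0<-""
  len 1: q0<-"b", q1<-"a"
  len 2: q0<-"ab", q1<-"aa"
  len 3: q0<-"aab", q1<-"aaa"
  len 4: q0<-"aaab", q1<-"aaaa"
  len 5: q0<-"aaaab", q1<-"aaaaa"
  len 6: q0<-"aaaaab", q1<-"aaaaaa"
  len 7: q0<-"aaaaaab", q1<-"aaaaaaa"
  len 8: q0<-"aaaaaaab", q1<-"aaaaaaaa"

No string accepted (empty language)


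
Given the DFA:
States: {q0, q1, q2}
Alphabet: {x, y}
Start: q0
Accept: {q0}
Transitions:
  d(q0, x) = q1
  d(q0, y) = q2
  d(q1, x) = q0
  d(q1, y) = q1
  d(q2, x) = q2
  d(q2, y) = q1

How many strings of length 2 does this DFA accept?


Enumerating all length-2 strings:
  "xx" -> q0 [accept]
  "xy" -> q1 [reject]
  "yx" -> q2 [reject]
  "yy" -> q1 [reject]

1 out of 4


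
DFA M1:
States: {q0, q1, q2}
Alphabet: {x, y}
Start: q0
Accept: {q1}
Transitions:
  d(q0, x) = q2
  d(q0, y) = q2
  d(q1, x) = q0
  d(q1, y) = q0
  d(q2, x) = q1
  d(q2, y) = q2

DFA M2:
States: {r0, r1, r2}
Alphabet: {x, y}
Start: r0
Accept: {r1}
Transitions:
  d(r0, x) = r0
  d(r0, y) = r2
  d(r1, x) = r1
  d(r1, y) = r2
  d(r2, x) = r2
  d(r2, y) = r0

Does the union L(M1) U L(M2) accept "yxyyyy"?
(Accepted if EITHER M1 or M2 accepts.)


M1: final=q2 accepted=False
M2: final=r2 accepted=False

No, union rejects (neither accepts)


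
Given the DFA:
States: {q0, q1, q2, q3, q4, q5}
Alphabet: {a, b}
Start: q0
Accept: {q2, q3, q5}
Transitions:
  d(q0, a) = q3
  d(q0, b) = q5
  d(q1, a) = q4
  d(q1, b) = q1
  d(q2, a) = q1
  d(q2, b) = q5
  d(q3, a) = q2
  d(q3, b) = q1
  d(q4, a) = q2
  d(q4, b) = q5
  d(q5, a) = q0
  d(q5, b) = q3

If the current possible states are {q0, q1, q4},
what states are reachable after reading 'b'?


Apply transition on 'b' from each current state:
  d(q0, b) = q5
  d(q1, b) = q1
  d(q4, b) = q5

{q1, q5}


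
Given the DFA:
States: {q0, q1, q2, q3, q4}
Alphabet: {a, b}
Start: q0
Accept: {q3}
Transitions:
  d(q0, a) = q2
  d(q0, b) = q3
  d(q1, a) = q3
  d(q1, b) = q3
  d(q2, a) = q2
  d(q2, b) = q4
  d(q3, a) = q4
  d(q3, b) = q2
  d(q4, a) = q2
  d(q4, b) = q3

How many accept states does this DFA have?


Accept states listed: {q3}
Counting: q3(1)

1


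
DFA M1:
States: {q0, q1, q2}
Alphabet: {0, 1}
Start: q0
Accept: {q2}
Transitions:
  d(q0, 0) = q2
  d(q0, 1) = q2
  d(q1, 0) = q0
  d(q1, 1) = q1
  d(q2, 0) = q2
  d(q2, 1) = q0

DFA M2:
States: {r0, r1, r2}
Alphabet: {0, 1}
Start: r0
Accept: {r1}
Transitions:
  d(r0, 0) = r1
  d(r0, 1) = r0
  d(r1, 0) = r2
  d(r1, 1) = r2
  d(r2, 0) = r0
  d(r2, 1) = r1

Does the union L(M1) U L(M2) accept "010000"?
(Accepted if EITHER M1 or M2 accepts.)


M1: final=q2 accepted=True
M2: final=r0 accepted=False

Yes, union accepts


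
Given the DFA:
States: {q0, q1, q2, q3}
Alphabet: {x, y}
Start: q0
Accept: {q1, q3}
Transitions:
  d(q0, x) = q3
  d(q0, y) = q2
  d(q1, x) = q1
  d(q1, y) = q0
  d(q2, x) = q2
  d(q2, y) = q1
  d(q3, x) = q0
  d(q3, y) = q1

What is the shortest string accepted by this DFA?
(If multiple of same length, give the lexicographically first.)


BFS by string length (lex-first path to each state shown):
  len 0: q0<-""
  len 1: q2<-"y", q3<-"x"
Found accept state at length 1.

"x"


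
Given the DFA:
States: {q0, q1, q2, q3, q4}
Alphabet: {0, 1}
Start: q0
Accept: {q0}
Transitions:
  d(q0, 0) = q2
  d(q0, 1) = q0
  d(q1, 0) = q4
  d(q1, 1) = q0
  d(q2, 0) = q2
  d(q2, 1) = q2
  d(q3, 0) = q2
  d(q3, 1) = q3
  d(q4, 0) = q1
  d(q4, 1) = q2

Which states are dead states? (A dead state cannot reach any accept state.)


Forward reachability from each state:
  q0 -> reaches accept state q0 (live)
  q1 -> reaches accept state q0 (live)
  q2 -> reaches {q2}, no accept state (dead)
  q3 -> reaches {q2, q3}, no accept state (dead)
  q4 -> reaches accept state q0 (live)

{q2, q3}


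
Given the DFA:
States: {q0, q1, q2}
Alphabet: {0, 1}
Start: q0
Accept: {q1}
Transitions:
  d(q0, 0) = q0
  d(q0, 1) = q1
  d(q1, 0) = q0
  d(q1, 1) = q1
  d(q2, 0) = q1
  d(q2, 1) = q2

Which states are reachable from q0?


BFS from q0:
  layer 0: {q0}
  layer 1: {q1}

{q0, q1}


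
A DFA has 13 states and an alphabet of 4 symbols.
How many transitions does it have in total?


Each state has exactly one transition per symbol.
13 * 4 = 52

52


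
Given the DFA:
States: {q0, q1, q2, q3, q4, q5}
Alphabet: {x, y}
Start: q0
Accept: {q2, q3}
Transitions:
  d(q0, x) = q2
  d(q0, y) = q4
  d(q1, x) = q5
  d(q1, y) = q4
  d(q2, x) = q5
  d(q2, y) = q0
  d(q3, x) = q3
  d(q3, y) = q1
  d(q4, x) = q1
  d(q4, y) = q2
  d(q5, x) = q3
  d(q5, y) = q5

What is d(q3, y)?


Looking up transition d(q3, y)

q1


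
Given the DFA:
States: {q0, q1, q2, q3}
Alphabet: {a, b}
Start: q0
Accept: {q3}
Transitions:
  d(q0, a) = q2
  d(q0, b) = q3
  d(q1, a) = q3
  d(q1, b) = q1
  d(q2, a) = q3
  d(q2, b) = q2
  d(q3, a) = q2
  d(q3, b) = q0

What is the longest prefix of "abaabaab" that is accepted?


Run the DFA, marking each prefix where the state is accepting:
  "" -> q0 [reject]
  "a" -> q2 [reject]
  "ab" -> q2 [reject]
  "aba" -> q3 [accept]
  "abaa" -> q2 [reject]
  "abaab" -> q2 [reject]
  "abaaba" -> q3 [accept]
  "abaabaa" -> q2 [reject]
  "abaabaab" -> q2 [reject]

"abaaba"


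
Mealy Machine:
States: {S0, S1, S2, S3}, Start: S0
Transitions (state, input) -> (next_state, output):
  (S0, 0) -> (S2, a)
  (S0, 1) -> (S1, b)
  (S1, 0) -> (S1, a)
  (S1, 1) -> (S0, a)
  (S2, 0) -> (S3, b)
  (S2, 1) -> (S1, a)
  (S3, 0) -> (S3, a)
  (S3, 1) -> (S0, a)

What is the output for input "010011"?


Step-by-step:
  (S0, 0) -> (S2, a)
  (S2, 1) -> (S1, a)
  (S1, 0) -> (S1, a)
  (S1, 0) -> (S1, a)
  (S1, 1) -> (S0, a)
  (S0, 1) -> (S1, b)

"aaaaab"


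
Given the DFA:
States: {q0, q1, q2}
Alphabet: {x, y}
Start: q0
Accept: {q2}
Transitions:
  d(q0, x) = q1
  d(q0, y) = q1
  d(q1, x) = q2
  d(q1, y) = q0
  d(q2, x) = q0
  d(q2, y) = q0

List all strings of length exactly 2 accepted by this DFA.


All strings of length 2: 4 total
Accepted: 2

"xx", "yx"


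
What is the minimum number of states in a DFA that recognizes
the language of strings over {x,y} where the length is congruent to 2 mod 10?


States track (length) mod 10.
Need 10 states: one per remainder 0..9; accept = remainder 2.

10


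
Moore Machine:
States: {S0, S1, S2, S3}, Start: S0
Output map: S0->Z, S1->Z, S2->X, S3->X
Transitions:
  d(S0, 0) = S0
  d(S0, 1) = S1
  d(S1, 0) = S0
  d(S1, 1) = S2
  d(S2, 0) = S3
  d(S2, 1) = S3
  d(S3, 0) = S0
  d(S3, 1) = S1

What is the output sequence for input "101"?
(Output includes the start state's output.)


Start: S0 (output Z)
  --1--> S1 (output Z)
  --0--> S0 (output Z)
  --1--> S1 (output Z)

"ZZZZ"


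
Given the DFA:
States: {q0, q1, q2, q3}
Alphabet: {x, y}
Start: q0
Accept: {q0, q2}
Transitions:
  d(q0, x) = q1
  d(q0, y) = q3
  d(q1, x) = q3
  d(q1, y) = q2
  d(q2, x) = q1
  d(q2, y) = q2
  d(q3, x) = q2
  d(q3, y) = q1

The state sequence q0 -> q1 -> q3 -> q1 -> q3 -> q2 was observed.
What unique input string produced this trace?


Trace back each transition to find the symbol:
  q0 --[x]--> q1
  q1 --[x]--> q3
  q3 --[y]--> q1
  q1 --[x]--> q3
  q3 --[x]--> q2

"xxyxx"


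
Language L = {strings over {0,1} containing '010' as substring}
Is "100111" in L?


'010' does not occur

No, "100111" is not in L


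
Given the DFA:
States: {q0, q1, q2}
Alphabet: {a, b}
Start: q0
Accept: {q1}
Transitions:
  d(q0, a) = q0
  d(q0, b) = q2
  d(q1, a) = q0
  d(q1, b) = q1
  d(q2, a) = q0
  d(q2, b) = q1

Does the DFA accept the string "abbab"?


Trace: q0 -> q0 -> q2 -> q1 -> q0 -> q2
Final state: q2
Accept states: {q1}

No, rejected (final state q2 is not an accept state)


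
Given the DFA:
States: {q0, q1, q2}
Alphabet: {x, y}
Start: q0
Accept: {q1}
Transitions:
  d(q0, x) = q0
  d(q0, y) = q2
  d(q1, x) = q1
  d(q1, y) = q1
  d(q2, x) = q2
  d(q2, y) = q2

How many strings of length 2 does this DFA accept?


Enumerating all length-2 strings:
  "xx" -> q0 [reject]
  "xy" -> q2 [reject]
  "yx" -> q2 [reject]
  "yy" -> q2 [reject]

0 out of 4


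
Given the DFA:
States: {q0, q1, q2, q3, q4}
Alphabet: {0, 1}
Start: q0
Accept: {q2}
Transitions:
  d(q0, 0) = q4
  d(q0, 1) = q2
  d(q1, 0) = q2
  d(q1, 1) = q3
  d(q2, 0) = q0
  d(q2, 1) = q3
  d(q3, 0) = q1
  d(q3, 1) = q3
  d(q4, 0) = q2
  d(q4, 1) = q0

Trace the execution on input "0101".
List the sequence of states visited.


Input: 0101
d(q0, 0) = q4
d(q4, 1) = q0
d(q0, 0) = q4
d(q4, 1) = q0


q0 -> q4 -> q0 -> q4 -> q0


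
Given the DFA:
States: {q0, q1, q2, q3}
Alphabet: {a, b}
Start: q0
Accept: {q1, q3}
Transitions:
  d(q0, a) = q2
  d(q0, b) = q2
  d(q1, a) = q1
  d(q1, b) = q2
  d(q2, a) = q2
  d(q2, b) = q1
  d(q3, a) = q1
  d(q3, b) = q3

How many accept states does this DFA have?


Accept states listed: {q1, q3}
Counting: q1(1) q3(2)

2


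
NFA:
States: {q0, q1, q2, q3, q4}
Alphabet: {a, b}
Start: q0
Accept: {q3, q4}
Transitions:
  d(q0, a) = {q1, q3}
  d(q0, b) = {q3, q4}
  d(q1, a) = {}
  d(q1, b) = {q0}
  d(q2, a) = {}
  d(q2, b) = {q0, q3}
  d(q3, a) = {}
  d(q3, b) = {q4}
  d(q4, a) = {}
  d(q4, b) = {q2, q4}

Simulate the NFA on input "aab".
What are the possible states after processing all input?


Start: {q0}
  --a--> {q1, q3}
  --a--> {}
  --b--> {}

{} (empty set, no valid transitions)


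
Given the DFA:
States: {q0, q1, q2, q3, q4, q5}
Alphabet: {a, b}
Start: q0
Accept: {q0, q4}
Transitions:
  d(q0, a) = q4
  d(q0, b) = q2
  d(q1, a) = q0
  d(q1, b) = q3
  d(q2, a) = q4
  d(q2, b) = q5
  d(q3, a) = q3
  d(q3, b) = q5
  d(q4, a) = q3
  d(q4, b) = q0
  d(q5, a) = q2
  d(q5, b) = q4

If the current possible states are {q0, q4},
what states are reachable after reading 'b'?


Apply transition on 'b' from each current state:
  d(q0, b) = q2
  d(q4, b) = q0

{q0, q2}


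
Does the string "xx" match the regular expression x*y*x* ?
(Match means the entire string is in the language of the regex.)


|string| = 2; first = 'x'; last = 'x'

Yes, "xx" matches x*y*x*


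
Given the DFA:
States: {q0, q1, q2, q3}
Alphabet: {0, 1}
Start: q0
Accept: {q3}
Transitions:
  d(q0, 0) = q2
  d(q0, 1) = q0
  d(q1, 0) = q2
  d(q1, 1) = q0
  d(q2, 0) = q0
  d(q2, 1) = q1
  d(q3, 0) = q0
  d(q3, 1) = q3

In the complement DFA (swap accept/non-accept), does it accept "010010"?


Trace: q0 -> q2 -> q1 -> q2 -> q0 -> q0 -> q2
Final: q2
Original accept: {q3}
Complement: q2 is not in original accept

Yes, complement accepts (original rejects)


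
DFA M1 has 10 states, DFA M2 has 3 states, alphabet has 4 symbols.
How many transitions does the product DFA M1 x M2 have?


Product DFA has 10 * 3 = 30 states.
Each has 4 transitions: 30 * 4 = 120

120


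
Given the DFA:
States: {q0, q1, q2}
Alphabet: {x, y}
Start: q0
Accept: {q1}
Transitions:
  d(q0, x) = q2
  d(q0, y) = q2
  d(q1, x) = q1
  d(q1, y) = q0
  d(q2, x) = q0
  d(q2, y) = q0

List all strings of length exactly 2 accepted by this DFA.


All strings of length 2: 4 total
Accepted: 0

None


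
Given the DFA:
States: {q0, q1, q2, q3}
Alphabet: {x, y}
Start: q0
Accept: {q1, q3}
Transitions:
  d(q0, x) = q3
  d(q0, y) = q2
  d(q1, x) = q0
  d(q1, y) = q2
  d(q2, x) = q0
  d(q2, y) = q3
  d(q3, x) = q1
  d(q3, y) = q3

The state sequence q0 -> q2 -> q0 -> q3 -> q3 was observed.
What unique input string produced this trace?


Trace back each transition to find the symbol:
  q0 --[y]--> q2
  q2 --[x]--> q0
  q0 --[x]--> q3
  q3 --[y]--> q3

"yxxy"


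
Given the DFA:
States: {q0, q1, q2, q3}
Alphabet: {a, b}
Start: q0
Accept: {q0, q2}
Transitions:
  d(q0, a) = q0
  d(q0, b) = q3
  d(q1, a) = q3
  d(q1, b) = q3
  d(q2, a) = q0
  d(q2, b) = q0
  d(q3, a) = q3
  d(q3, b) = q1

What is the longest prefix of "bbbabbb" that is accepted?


Run the DFA, marking each prefix where the state is accepting:
  "" -> q0 [accept]
  "b" -> q3 [reject]
  "bb" -> q1 [reject]
  "bbb" -> q3 [reject]
  "bbba" -> q3 [reject]
  "bbbab" -> q1 [reject]
  "bbbabb" -> q3 [reject]
  "bbbabbb" -> q1 [reject]

""


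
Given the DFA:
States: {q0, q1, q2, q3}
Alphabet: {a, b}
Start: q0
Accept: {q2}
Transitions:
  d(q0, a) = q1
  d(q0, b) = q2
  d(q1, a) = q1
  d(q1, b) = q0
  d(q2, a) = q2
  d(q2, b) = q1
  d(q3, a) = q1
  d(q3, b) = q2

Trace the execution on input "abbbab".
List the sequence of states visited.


Input: abbbab
d(q0, a) = q1
d(q1, b) = q0
d(q0, b) = q2
d(q2, b) = q1
d(q1, a) = q1
d(q1, b) = q0


q0 -> q1 -> q0 -> q2 -> q1 -> q1 -> q0


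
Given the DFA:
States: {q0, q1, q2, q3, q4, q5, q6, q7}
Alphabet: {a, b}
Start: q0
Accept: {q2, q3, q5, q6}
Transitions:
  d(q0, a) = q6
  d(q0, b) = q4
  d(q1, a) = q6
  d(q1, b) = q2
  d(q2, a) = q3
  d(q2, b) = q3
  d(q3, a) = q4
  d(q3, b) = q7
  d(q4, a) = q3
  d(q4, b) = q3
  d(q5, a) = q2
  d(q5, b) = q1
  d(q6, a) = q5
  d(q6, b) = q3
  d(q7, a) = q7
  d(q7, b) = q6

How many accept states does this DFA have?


Accept states listed: {q2, q3, q5, q6}
Counting: q2(1) q3(2) q5(3) q6(4)

4


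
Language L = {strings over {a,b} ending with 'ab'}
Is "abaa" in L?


last two symbols = 'aa'

No, "abaa" is not in L


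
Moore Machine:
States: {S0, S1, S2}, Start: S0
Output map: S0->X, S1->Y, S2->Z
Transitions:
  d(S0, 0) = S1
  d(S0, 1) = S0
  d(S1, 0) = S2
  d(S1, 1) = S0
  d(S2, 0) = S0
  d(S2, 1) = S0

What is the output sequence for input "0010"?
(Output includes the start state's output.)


Start: S0 (output X)
  --0--> S1 (output Y)
  --0--> S2 (output Z)
  --1--> S0 (output X)
  --0--> S1 (output Y)

"XYZXY"


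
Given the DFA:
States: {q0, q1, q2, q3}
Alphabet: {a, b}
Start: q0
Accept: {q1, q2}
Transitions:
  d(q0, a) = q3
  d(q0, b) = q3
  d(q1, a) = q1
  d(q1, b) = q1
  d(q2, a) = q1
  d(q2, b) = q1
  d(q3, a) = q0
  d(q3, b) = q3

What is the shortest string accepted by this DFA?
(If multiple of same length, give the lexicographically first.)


BFS by string length (lex-first path to each state shown):
  len 0: q0<-""
  len 1: q3<-"a"
  len 2: q0<-"aa", q3<-"ab"
  len 3: q0<-"aba", q3<-"aaa"
  len 4: q0<-"aaaa", q3<-"aaab"
  len 5: q0<-"aaaba", q3<-"aaaaa"
  len 6: q0<-"aaaaaa", q3<-"aaaaab"
  len 7: q0<-"aaaaaba", q3<-"aaaaaaa"
  len 8: q0<-"aaaaaaaa", q3<-"aaaaaaab"

No string accepted (empty language)


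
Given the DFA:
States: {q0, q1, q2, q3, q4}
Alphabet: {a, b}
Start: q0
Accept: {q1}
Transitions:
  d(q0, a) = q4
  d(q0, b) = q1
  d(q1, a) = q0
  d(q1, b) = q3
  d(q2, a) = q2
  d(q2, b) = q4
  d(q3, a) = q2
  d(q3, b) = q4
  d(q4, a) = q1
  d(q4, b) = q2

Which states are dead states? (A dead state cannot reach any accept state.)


Forward reachability from each state:
  q0 -> reaches accept state q1 (live)
  q1 -> reaches accept state q1 (live)
  q2 -> reaches accept state q1 (live)
  q3 -> reaches accept state q1 (live)
  q4 -> reaches accept state q1 (live)

None (all states can reach an accept state)


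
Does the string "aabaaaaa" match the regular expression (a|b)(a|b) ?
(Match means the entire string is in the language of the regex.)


|string| = 8; first = 'a'; last = 'a'

No, "aabaaaaa" does not match (a|b)(a|b)


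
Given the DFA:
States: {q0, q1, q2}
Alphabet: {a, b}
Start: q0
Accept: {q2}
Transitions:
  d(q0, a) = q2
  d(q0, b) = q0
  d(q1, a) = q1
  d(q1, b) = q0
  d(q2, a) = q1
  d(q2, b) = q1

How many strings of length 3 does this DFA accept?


Enumerating all length-3 strings:
  "aaa" -> q1 [reject]
  "aab" -> q0 [reject]
  "aba" -> q1 [reject]
  "abb" -> q0 [reject]
  "baa" -> q1 [reject]
  "bab" -> q1 [reject]
  "bba" -> q2 [accept]
  "bbb" -> q0 [reject]

1 out of 8


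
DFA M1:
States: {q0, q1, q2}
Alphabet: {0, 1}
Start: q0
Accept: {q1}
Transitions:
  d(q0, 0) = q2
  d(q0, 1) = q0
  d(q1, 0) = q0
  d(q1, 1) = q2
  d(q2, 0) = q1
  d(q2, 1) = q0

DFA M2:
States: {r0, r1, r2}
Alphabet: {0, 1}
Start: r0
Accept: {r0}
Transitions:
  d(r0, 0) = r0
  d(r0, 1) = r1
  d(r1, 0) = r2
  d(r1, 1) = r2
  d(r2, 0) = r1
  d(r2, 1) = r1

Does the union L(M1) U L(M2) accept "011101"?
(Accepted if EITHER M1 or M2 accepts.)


M1: final=q0 accepted=False
M2: final=r1 accepted=False

No, union rejects (neither accepts)


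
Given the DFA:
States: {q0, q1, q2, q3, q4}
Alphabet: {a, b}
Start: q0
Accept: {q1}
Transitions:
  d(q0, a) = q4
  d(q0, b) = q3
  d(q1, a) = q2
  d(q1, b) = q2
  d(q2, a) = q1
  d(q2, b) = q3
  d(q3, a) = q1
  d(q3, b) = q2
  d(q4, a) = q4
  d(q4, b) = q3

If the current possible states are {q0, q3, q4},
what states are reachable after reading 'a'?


Apply transition on 'a' from each current state:
  d(q0, a) = q4
  d(q3, a) = q1
  d(q4, a) = q4

{q1, q4}


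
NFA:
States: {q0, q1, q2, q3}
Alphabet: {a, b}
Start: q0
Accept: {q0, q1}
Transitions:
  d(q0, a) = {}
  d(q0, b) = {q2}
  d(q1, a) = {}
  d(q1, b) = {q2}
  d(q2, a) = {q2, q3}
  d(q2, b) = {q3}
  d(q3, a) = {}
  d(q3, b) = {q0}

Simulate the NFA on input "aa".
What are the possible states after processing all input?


Start: {q0}
  --a--> {}
  --a--> {}

{} (empty set, no valid transitions)


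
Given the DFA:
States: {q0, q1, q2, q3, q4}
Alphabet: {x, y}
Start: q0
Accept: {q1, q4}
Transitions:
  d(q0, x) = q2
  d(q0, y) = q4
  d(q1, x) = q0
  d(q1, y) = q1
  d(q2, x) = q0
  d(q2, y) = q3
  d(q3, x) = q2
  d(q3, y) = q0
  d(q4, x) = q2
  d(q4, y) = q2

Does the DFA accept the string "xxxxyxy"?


Trace: q0 -> q2 -> q0 -> q2 -> q0 -> q4 -> q2 -> q3
Final state: q3
Accept states: {q1, q4}

No, rejected (final state q3 is not an accept state)


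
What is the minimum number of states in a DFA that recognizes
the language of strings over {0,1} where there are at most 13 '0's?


States: count = 0, 1, ..., 13 (all accepting; 14 states), plus a dead state for count > 13.
Total: 14 + 1 = 15.

15


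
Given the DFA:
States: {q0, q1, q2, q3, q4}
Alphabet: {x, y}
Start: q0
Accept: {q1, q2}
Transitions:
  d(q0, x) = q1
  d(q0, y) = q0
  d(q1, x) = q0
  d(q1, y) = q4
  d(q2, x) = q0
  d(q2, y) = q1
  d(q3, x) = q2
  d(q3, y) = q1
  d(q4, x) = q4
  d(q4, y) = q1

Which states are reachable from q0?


BFS from q0:
  layer 0: {q0}
  layer 1: {q1}
  layer 2: {q4}

{q0, q1, q4}


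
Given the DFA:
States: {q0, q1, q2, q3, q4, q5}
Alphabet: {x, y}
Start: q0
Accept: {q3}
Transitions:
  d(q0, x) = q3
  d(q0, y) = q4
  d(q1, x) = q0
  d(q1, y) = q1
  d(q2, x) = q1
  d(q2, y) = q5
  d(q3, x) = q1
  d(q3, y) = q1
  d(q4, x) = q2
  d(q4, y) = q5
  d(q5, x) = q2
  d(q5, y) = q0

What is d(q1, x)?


Looking up transition d(q1, x)

q0


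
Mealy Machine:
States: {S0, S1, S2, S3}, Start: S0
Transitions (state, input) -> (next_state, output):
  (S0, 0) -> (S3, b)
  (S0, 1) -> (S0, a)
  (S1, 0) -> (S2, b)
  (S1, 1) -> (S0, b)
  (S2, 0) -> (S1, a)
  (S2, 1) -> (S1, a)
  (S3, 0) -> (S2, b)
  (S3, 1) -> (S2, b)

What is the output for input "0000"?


Step-by-step:
  (S0, 0) -> (S3, b)
  (S3, 0) -> (S2, b)
  (S2, 0) -> (S1, a)
  (S1, 0) -> (S2, b)

"bbab"


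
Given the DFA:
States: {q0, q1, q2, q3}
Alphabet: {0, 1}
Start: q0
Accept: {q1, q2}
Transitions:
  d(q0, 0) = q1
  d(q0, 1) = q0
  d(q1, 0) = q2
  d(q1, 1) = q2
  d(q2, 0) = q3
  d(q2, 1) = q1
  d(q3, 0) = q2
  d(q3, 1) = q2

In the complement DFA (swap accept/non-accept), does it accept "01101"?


Trace: q0 -> q1 -> q2 -> q1 -> q2 -> q1
Final: q1
Original accept: {q1, q2}
Complement: q1 is in original accept

No, complement rejects (original accepts)


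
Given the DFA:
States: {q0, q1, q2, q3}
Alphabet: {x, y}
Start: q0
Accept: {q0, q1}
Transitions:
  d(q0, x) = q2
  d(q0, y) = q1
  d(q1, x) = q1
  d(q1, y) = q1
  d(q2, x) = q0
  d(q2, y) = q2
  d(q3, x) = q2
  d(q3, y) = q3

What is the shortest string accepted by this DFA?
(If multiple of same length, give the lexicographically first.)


BFS by string length (lex-first path to each state shown):
  len 0: q0<-""
Found accept state at length 0.

"" (empty string)


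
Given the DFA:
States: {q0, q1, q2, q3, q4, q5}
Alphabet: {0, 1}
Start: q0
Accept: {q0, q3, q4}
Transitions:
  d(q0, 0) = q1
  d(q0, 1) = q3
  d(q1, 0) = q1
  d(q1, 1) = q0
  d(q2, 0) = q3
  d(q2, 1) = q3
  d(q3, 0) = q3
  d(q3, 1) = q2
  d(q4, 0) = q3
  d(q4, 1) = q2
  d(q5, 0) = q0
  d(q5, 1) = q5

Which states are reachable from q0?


BFS from q0:
  layer 0: {q0}
  layer 1: {q1, q3}
  layer 2: {q2}

{q0, q1, q2, q3}


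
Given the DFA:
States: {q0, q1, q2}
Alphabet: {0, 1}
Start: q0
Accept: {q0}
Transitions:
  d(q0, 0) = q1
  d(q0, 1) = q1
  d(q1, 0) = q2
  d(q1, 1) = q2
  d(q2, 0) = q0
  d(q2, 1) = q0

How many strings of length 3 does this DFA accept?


Enumerating all length-3 strings:
  "000" -> q0 [accept]
  "001" -> q0 [accept]
  "010" -> q0 [accept]
  "011" -> q0 [accept]
  "100" -> q0 [accept]
  "101" -> q0 [accept]
  "110" -> q0 [accept]
  "111" -> q0 [accept]

8 out of 8


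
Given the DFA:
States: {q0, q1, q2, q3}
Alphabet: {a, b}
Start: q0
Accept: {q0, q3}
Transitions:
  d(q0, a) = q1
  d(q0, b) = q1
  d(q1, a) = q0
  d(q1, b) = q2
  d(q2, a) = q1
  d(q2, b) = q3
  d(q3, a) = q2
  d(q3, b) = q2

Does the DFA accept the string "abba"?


Trace: q0 -> q1 -> q2 -> q3 -> q2
Final state: q2
Accept states: {q0, q3}

No, rejected (final state q2 is not an accept state)


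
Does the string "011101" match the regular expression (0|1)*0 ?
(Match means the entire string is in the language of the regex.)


|string| = 6; first = '0'; last = '1'

No, "011101" does not match (0|1)*0


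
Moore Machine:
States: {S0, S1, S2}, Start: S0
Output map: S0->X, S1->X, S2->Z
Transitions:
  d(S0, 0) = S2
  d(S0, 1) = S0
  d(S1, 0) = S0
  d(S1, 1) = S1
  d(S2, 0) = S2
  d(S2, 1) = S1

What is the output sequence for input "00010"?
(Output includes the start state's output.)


Start: S0 (output X)
  --0--> S2 (output Z)
  --0--> S2 (output Z)
  --0--> S2 (output Z)
  --1--> S1 (output X)
  --0--> S0 (output X)

"XZZZXX"


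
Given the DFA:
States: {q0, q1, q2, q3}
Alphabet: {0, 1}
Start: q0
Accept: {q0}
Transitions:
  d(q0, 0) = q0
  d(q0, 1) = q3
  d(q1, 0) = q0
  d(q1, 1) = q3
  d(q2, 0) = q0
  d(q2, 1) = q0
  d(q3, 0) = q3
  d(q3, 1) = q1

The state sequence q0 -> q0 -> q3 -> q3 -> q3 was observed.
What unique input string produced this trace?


Trace back each transition to find the symbol:
  q0 --[0]--> q0
  q0 --[1]--> q3
  q3 --[0]--> q3
  q3 --[0]--> q3

"0100"


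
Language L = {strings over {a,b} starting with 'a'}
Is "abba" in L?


first symbol = 'a'

Yes, "abba" is in L


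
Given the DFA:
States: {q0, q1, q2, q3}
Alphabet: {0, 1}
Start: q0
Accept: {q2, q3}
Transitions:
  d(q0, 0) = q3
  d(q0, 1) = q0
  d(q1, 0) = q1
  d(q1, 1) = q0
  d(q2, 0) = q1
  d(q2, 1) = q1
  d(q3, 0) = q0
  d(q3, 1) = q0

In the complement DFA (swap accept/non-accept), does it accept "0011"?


Trace: q0 -> q3 -> q0 -> q0 -> q0
Final: q0
Original accept: {q2, q3}
Complement: q0 is not in original accept

Yes, complement accepts (original rejects)


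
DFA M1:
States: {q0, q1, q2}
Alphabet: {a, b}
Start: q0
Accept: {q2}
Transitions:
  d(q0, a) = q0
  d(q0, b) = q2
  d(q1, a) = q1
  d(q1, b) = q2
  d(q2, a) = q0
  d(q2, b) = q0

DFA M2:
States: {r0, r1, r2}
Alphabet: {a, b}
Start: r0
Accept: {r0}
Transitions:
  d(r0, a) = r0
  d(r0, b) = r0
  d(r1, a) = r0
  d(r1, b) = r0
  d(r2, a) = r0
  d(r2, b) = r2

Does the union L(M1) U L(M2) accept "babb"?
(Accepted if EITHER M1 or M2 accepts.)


M1: final=q0 accepted=False
M2: final=r0 accepted=True

Yes, union accepts


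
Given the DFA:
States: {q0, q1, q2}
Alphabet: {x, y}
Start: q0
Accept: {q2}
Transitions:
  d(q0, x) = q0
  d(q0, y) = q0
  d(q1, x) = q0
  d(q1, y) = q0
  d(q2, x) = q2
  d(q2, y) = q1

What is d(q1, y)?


Looking up transition d(q1, y)

q0


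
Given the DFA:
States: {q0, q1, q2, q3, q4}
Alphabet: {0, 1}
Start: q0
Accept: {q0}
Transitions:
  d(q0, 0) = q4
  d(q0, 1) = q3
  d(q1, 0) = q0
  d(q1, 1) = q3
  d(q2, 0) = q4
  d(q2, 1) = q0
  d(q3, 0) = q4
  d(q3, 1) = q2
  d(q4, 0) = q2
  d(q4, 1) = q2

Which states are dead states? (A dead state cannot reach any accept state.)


Forward reachability from each state:
  q0 -> reaches accept state q0 (live)
  q1 -> reaches accept state q0 (live)
  q2 -> reaches accept state q0 (live)
  q3 -> reaches accept state q0 (live)
  q4 -> reaches accept state q0 (live)

None (all states can reach an accept state)


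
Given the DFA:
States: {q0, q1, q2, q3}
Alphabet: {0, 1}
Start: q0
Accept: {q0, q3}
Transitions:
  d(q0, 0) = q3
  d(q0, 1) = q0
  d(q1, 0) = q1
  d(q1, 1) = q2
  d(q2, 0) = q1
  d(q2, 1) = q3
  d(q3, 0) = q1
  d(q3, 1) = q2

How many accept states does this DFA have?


Accept states listed: {q0, q3}
Counting: q0(1) q3(2)

2


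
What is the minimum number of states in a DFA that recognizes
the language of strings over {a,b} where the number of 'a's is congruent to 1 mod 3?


States track (count of 'a') mod 3.
Need 3 states: one per remainder 0..2; accept = remainder 1.

3


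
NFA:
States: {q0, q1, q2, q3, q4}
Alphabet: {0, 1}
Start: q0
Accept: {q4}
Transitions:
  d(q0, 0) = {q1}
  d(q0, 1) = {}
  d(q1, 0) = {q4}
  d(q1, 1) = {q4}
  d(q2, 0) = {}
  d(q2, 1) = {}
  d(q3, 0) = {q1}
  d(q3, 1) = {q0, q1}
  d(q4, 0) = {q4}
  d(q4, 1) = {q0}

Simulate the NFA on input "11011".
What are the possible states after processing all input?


Start: {q0}
  --1--> {}
  --1--> {}
  --0--> {}
  --1--> {}
  --1--> {}

{} (empty set, no valid transitions)


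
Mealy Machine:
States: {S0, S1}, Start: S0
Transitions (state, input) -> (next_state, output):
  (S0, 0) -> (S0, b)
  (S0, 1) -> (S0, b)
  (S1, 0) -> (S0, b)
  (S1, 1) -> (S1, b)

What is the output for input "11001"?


Step-by-step:
  (S0, 1) -> (S0, b)
  (S0, 1) -> (S0, b)
  (S0, 0) -> (S0, b)
  (S0, 0) -> (S0, b)
  (S0, 1) -> (S0, b)

"bbbbb"


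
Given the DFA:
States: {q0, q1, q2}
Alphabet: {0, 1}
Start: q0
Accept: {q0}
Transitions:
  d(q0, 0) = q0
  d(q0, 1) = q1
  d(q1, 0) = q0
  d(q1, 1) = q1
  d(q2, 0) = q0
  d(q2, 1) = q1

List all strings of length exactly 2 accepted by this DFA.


All strings of length 2: 4 total
Accepted: 2

"00", "10"


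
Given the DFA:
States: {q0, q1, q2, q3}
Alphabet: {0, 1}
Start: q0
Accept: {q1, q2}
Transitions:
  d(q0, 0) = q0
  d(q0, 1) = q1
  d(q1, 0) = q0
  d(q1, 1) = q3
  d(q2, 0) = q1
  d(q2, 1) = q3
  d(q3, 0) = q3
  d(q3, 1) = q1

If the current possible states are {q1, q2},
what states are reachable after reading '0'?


Apply transition on '0' from each current state:
  d(q1, 0) = q0
  d(q2, 0) = q1

{q0, q1}


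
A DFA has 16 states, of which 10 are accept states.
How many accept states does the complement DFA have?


Complement swaps accept and non-accept states.
16 - 10 = 6

6


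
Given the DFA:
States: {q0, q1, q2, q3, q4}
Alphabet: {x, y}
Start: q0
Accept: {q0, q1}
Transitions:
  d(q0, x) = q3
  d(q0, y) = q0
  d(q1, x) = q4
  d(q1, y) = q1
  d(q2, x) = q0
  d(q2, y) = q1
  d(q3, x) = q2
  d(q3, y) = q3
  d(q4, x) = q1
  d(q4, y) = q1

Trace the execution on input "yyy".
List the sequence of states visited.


Input: yyy
d(q0, y) = q0
d(q0, y) = q0
d(q0, y) = q0


q0 -> q0 -> q0 -> q0


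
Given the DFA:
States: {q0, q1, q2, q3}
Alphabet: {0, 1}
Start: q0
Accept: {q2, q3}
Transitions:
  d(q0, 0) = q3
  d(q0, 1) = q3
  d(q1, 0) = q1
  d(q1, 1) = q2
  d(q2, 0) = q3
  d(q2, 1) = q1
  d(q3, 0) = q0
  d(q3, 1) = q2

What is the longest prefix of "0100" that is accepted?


Run the DFA, marking each prefix where the state is accepting:
  "" -> q0 [reject]
  "0" -> q3 [accept]
  "01" -> q2 [accept]
  "010" -> q3 [accept]
  "0100" -> q0 [reject]

"010"


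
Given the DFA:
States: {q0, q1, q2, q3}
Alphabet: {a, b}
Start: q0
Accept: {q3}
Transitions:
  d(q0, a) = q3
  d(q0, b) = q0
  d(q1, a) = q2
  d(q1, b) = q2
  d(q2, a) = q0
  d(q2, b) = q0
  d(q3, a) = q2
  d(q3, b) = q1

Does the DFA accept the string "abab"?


Trace: q0 -> q3 -> q1 -> q2 -> q0
Final state: q0
Accept states: {q3}

No, rejected (final state q0 is not an accept state)


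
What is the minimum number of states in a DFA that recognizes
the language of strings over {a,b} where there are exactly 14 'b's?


States: count = 0, 1, ..., 14 (that's 15 states), plus a dead state for count > 14.
Total: 15 + 1 = 16. Accept = count-14 state.

16


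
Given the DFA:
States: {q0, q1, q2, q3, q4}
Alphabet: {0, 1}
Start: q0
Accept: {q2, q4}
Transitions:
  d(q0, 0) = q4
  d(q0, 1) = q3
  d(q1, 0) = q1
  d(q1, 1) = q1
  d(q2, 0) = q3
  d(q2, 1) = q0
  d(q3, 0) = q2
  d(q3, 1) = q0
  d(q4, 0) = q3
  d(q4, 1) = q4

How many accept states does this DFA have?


Accept states listed: {q2, q4}
Counting: q2(1) q4(2)

2


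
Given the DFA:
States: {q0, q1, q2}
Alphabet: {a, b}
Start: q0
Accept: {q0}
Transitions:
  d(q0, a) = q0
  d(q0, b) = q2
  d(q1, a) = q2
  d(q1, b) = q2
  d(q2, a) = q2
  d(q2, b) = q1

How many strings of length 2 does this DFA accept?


Enumerating all length-2 strings:
  "aa" -> q0 [accept]
  "ab" -> q2 [reject]
  "ba" -> q2 [reject]
  "bb" -> q1 [reject]

1 out of 4


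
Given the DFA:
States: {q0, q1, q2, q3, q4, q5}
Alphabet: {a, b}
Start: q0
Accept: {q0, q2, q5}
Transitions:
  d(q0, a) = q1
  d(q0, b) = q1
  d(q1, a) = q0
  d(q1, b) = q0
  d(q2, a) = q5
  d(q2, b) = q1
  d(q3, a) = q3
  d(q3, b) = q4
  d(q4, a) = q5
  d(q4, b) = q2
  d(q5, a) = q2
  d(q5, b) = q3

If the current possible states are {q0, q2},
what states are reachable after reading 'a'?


Apply transition on 'a' from each current state:
  d(q0, a) = q1
  d(q2, a) = q5

{q1, q5}


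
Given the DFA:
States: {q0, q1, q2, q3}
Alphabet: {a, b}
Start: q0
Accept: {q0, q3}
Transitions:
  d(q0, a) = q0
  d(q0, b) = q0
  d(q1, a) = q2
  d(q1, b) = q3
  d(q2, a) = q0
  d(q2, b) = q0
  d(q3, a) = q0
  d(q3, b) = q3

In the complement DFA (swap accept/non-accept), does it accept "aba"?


Trace: q0 -> q0 -> q0 -> q0
Final: q0
Original accept: {q0, q3}
Complement: q0 is in original accept

No, complement rejects (original accepts)


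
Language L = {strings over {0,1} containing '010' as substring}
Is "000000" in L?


'010' does not occur

No, "000000" is not in L


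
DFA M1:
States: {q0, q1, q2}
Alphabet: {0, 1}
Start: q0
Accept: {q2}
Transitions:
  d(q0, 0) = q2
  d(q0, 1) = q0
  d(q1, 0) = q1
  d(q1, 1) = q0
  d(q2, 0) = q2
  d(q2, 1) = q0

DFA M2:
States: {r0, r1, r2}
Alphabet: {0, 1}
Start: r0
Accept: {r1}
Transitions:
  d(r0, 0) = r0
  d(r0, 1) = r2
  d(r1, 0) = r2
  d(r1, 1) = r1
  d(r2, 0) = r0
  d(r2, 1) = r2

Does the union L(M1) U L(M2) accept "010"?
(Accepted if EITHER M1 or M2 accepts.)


M1: final=q2 accepted=True
M2: final=r0 accepted=False

Yes, union accepts


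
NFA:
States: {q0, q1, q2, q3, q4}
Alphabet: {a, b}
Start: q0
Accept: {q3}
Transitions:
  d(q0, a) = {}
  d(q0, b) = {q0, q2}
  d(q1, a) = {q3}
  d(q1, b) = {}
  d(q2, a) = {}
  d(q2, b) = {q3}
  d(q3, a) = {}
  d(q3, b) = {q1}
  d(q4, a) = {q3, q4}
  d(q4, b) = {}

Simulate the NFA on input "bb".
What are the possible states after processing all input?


Start: {q0}
  --b--> {q0, q2}
  --b--> {q0, q2, q3}

{q0, q2, q3}
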